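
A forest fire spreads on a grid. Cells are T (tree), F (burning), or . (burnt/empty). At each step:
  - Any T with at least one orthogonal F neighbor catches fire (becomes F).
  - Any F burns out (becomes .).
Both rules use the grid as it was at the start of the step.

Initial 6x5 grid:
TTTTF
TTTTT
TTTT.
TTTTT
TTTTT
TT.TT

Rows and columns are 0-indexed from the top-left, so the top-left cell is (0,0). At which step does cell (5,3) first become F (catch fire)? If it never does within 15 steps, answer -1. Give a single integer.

Step 1: cell (5,3)='T' (+2 fires, +1 burnt)
Step 2: cell (5,3)='T' (+2 fires, +2 burnt)
Step 3: cell (5,3)='T' (+3 fires, +2 burnt)
Step 4: cell (5,3)='T' (+4 fires, +3 burnt)
Step 5: cell (5,3)='T' (+5 fires, +4 burnt)
Step 6: cell (5,3)='F' (+5 fires, +5 burnt)
  -> target ignites at step 6
Step 7: cell (5,3)='.' (+3 fires, +5 burnt)
Step 8: cell (5,3)='.' (+2 fires, +3 burnt)
Step 9: cell (5,3)='.' (+1 fires, +2 burnt)
Step 10: cell (5,3)='.' (+0 fires, +1 burnt)
  fire out at step 10

6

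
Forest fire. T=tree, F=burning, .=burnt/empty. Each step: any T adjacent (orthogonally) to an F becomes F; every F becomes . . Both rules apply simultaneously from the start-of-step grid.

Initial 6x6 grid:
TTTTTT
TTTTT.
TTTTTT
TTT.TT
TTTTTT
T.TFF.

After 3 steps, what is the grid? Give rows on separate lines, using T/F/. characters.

Step 1: 3 trees catch fire, 2 burn out
  TTTTTT
  TTTTT.
  TTTTTT
  TTT.TT
  TTTFFT
  T.F...
Step 2: 3 trees catch fire, 3 burn out
  TTTTTT
  TTTTT.
  TTTTTT
  TTT.FT
  TTF..F
  T.....
Step 3: 4 trees catch fire, 3 burn out
  TTTTTT
  TTTTT.
  TTTTFT
  TTF..F
  TF....
  T.....

TTTTTT
TTTTT.
TTTTFT
TTF..F
TF....
T.....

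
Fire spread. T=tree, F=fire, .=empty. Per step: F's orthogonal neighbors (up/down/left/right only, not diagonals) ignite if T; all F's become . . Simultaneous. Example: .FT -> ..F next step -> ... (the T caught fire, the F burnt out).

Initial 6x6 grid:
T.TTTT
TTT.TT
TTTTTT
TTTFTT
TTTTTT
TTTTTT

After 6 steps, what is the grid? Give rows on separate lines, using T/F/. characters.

Step 1: 4 trees catch fire, 1 burn out
  T.TTTT
  TTT.TT
  TTTFTT
  TTF.FT
  TTTFTT
  TTTTTT
Step 2: 7 trees catch fire, 4 burn out
  T.TTTT
  TTT.TT
  TTF.FT
  TF...F
  TTF.FT
  TTTFTT
Step 3: 9 trees catch fire, 7 burn out
  T.TTTT
  TTF.FT
  TF...F
  F.....
  TF...F
  TTF.FT
Step 4: 8 trees catch fire, 9 burn out
  T.FTFT
  TF...F
  F.....
  ......
  F.....
  TF...F
Step 5: 4 trees catch fire, 8 burn out
  T..F.F
  F.....
  ......
  ......
  ......
  F.....
Step 6: 1 trees catch fire, 4 burn out
  F.....
  ......
  ......
  ......
  ......
  ......

F.....
......
......
......
......
......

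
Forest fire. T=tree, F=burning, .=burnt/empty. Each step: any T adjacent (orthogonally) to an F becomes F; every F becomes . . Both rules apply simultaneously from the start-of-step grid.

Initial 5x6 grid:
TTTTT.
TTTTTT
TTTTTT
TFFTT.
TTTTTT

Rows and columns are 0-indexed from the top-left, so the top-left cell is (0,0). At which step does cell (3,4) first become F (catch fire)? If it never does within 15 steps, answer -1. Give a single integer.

Step 1: cell (3,4)='T' (+6 fires, +2 burnt)
Step 2: cell (3,4)='F' (+7 fires, +6 burnt)
  -> target ignites at step 2
Step 3: cell (3,4)='.' (+6 fires, +7 burnt)
Step 4: cell (3,4)='.' (+5 fires, +6 burnt)
Step 5: cell (3,4)='.' (+2 fires, +5 burnt)
Step 6: cell (3,4)='.' (+0 fires, +2 burnt)
  fire out at step 6

2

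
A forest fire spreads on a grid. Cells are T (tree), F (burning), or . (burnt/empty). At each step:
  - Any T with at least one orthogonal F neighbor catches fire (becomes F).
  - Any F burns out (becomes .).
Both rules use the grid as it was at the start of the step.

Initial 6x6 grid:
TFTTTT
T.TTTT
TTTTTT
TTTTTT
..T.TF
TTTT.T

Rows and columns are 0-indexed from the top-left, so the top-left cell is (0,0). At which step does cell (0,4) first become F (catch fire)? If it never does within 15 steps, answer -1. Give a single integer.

Step 1: cell (0,4)='T' (+5 fires, +2 burnt)
Step 2: cell (0,4)='T' (+5 fires, +5 burnt)
Step 3: cell (0,4)='F' (+7 fires, +5 burnt)
  -> target ignites at step 3
Step 4: cell (0,4)='.' (+6 fires, +7 burnt)
Step 5: cell (0,4)='.' (+2 fires, +6 burnt)
Step 6: cell (0,4)='.' (+1 fires, +2 burnt)
Step 7: cell (0,4)='.' (+2 fires, +1 burnt)
Step 8: cell (0,4)='.' (+1 fires, +2 burnt)
Step 9: cell (0,4)='.' (+0 fires, +1 burnt)
  fire out at step 9

3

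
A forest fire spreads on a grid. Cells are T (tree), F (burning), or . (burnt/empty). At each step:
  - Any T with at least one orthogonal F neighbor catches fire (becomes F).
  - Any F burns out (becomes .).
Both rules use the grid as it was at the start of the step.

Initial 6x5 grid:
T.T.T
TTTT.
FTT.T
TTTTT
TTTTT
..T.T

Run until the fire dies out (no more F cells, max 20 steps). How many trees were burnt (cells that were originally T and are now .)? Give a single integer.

Step 1: +3 fires, +1 burnt (F count now 3)
Step 2: +5 fires, +3 burnt (F count now 5)
Step 3: +3 fires, +5 burnt (F count now 3)
Step 4: +4 fires, +3 burnt (F count now 4)
Step 5: +3 fires, +4 burnt (F count now 3)
Step 6: +2 fires, +3 burnt (F count now 2)
Step 7: +1 fires, +2 burnt (F count now 1)
Step 8: +0 fires, +1 burnt (F count now 0)
Fire out after step 8
Initially T: 22, now '.': 29
Total burnt (originally-T cells now '.'): 21

Answer: 21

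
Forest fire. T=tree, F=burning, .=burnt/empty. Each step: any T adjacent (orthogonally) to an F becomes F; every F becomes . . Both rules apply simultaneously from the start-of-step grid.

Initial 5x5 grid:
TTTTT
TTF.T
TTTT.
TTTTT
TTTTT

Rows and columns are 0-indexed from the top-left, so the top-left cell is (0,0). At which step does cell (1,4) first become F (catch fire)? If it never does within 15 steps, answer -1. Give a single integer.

Step 1: cell (1,4)='T' (+3 fires, +1 burnt)
Step 2: cell (1,4)='T' (+6 fires, +3 burnt)
Step 3: cell (1,4)='T' (+6 fires, +6 burnt)
Step 4: cell (1,4)='F' (+5 fires, +6 burnt)
  -> target ignites at step 4
Step 5: cell (1,4)='.' (+2 fires, +5 burnt)
Step 6: cell (1,4)='.' (+0 fires, +2 burnt)
  fire out at step 6

4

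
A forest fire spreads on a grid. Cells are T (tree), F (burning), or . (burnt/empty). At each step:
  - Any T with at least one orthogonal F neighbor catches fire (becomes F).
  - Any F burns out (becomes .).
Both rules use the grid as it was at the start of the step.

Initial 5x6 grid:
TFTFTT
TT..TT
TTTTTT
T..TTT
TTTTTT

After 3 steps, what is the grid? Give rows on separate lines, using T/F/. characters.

Step 1: 4 trees catch fire, 2 burn out
  F.F.FT
  TF..TT
  TTTTTT
  T..TTT
  TTTTTT
Step 2: 4 trees catch fire, 4 burn out
  .....F
  F...FT
  TFTTTT
  T..TTT
  TTTTTT
Step 3: 4 trees catch fire, 4 burn out
  ......
  .....F
  F.FTFT
  T..TTT
  TTTTTT

......
.....F
F.FTFT
T..TTT
TTTTTT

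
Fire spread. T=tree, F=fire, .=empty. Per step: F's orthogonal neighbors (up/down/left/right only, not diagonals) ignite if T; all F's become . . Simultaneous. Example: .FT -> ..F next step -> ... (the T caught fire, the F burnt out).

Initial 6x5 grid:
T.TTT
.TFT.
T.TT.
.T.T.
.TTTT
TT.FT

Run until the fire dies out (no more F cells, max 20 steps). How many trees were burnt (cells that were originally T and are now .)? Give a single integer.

Step 1: +6 fires, +2 burnt (F count now 6)
Step 2: +5 fires, +6 burnt (F count now 5)
Step 3: +2 fires, +5 burnt (F count now 2)
Step 4: +2 fires, +2 burnt (F count now 2)
Step 5: +1 fires, +2 burnt (F count now 1)
Step 6: +0 fires, +1 burnt (F count now 0)
Fire out after step 6
Initially T: 18, now '.': 28
Total burnt (originally-T cells now '.'): 16

Answer: 16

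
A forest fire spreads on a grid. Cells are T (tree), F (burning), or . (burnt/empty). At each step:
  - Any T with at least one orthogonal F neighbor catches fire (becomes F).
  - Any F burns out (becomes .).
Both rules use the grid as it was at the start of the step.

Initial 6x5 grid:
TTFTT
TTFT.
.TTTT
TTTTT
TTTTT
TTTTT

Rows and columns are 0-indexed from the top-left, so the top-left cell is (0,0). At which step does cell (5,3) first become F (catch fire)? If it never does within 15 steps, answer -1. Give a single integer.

Step 1: cell (5,3)='T' (+5 fires, +2 burnt)
Step 2: cell (5,3)='T' (+6 fires, +5 burnt)
Step 3: cell (5,3)='T' (+4 fires, +6 burnt)
Step 4: cell (5,3)='T' (+5 fires, +4 burnt)
Step 5: cell (5,3)='F' (+4 fires, +5 burnt)
  -> target ignites at step 5
Step 6: cell (5,3)='.' (+2 fires, +4 burnt)
Step 7: cell (5,3)='.' (+0 fires, +2 burnt)
  fire out at step 7

5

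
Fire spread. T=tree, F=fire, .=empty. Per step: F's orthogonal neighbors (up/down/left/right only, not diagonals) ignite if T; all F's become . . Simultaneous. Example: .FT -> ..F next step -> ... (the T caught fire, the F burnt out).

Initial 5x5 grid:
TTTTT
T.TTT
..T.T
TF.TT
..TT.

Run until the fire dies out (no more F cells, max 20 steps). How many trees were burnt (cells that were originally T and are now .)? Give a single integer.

Answer: 1

Derivation:
Step 1: +1 fires, +1 burnt (F count now 1)
Step 2: +0 fires, +1 burnt (F count now 0)
Fire out after step 2
Initially T: 16, now '.': 10
Total burnt (originally-T cells now '.'): 1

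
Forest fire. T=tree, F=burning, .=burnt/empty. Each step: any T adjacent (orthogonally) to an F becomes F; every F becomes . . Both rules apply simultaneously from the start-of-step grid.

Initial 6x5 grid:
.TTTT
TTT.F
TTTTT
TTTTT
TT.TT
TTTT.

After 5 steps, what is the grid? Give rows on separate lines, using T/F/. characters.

Step 1: 2 trees catch fire, 1 burn out
  .TTTF
  TTT..
  TTTTF
  TTTTT
  TT.TT
  TTTT.
Step 2: 3 trees catch fire, 2 burn out
  .TTF.
  TTT..
  TTTF.
  TTTTF
  TT.TT
  TTTT.
Step 3: 4 trees catch fire, 3 burn out
  .TF..
  TTT..
  TTF..
  TTTF.
  TT.TF
  TTTT.
Step 4: 5 trees catch fire, 4 burn out
  .F...
  TTF..
  TF...
  TTF..
  TT.F.
  TTTT.
Step 5: 4 trees catch fire, 5 burn out
  .....
  TF...
  F....
  TF...
  TT...
  TTTF.

.....
TF...
F....
TF...
TT...
TTTF.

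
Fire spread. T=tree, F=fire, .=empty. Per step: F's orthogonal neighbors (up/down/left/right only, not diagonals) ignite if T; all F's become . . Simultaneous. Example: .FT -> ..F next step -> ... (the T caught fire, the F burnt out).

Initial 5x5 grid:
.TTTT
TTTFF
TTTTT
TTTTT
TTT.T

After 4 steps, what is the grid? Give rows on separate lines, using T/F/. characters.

Step 1: 5 trees catch fire, 2 burn out
  .TTFF
  TTF..
  TTTFF
  TTTTT
  TTT.T
Step 2: 5 trees catch fire, 5 burn out
  .TF..
  TF...
  TTF..
  TTTFF
  TTT.T
Step 3: 5 trees catch fire, 5 burn out
  .F...
  F....
  TF...
  TTF..
  TTT.F
Step 4: 3 trees catch fire, 5 burn out
  .....
  .....
  F....
  TF...
  TTF..

.....
.....
F....
TF...
TTF..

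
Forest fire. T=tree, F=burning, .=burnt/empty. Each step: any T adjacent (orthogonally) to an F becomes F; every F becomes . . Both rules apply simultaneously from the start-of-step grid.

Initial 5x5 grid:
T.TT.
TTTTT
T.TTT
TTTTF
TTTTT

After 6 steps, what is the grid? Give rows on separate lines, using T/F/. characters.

Step 1: 3 trees catch fire, 1 burn out
  T.TT.
  TTTTT
  T.TTF
  TTTF.
  TTTTF
Step 2: 4 trees catch fire, 3 burn out
  T.TT.
  TTTTF
  T.TF.
  TTF..
  TTTF.
Step 3: 4 trees catch fire, 4 burn out
  T.TT.
  TTTF.
  T.F..
  TF...
  TTF..
Step 4: 4 trees catch fire, 4 burn out
  T.TF.
  TTF..
  T....
  F....
  TF...
Step 5: 4 trees catch fire, 4 burn out
  T.F..
  TF...
  F....
  .....
  F....
Step 6: 1 trees catch fire, 4 burn out
  T....
  F....
  .....
  .....
  .....

T....
F....
.....
.....
.....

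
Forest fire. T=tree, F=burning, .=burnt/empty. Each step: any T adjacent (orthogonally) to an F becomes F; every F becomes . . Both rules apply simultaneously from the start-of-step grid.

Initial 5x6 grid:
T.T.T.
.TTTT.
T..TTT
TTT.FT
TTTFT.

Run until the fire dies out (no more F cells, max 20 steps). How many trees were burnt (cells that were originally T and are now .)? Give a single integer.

Answer: 18

Derivation:
Step 1: +4 fires, +2 burnt (F count now 4)
Step 2: +5 fires, +4 burnt (F count now 5)
Step 3: +4 fires, +5 burnt (F count now 4)
Step 4: +2 fires, +4 burnt (F count now 2)
Step 5: +3 fires, +2 burnt (F count now 3)
Step 6: +0 fires, +3 burnt (F count now 0)
Fire out after step 6
Initially T: 19, now '.': 29
Total burnt (originally-T cells now '.'): 18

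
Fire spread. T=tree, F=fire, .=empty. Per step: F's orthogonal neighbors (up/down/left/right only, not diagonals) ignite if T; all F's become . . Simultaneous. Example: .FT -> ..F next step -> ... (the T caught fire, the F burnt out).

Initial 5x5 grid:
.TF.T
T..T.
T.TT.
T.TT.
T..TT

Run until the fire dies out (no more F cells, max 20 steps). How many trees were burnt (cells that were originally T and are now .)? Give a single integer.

Answer: 1

Derivation:
Step 1: +1 fires, +1 burnt (F count now 1)
Step 2: +0 fires, +1 burnt (F count now 0)
Fire out after step 2
Initially T: 13, now '.': 13
Total burnt (originally-T cells now '.'): 1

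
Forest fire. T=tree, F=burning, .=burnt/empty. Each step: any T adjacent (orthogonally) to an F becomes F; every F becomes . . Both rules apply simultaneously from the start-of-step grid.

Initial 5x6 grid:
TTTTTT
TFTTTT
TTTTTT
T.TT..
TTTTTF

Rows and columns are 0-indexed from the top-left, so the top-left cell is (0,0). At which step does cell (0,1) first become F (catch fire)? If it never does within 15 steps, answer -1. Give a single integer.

Step 1: cell (0,1)='F' (+5 fires, +2 burnt)
  -> target ignites at step 1
Step 2: cell (0,1)='.' (+6 fires, +5 burnt)
Step 3: cell (0,1)='.' (+7 fires, +6 burnt)
Step 4: cell (0,1)='.' (+5 fires, +7 burnt)
Step 5: cell (0,1)='.' (+2 fires, +5 burnt)
Step 6: cell (0,1)='.' (+0 fires, +2 burnt)
  fire out at step 6

1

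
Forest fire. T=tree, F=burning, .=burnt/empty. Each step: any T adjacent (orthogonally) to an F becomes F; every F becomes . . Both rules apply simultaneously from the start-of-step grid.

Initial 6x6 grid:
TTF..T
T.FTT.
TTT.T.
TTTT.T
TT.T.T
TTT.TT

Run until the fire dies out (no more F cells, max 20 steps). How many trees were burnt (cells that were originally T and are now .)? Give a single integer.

Step 1: +3 fires, +2 burnt (F count now 3)
Step 2: +4 fires, +3 burnt (F count now 4)
Step 3: +5 fires, +4 burnt (F count now 5)
Step 4: +3 fires, +5 burnt (F count now 3)
Step 5: +2 fires, +3 burnt (F count now 2)
Step 6: +2 fires, +2 burnt (F count now 2)
Step 7: +0 fires, +2 burnt (F count now 0)
Fire out after step 7
Initially T: 24, now '.': 31
Total burnt (originally-T cells now '.'): 19

Answer: 19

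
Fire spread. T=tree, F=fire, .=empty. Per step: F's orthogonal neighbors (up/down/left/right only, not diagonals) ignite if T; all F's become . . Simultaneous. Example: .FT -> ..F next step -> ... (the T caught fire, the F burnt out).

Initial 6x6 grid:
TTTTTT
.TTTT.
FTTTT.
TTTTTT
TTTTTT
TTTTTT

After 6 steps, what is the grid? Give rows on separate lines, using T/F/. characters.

Step 1: 2 trees catch fire, 1 burn out
  TTTTTT
  .TTTT.
  .FTTT.
  FTTTTT
  TTTTTT
  TTTTTT
Step 2: 4 trees catch fire, 2 burn out
  TTTTTT
  .FTTT.
  ..FTT.
  .FTTTT
  FTTTTT
  TTTTTT
Step 3: 6 trees catch fire, 4 burn out
  TFTTTT
  ..FTT.
  ...FT.
  ..FTTT
  .FTTTT
  FTTTTT
Step 4: 7 trees catch fire, 6 burn out
  F.FTTT
  ...FT.
  ....F.
  ...FTT
  ..FTTT
  .FTTTT
Step 5: 5 trees catch fire, 7 burn out
  ...FTT
  ....F.
  ......
  ....FT
  ...FTT
  ..FTTT
Step 6: 4 trees catch fire, 5 burn out
  ....FT
  ......
  ......
  .....F
  ....FT
  ...FTT

....FT
......
......
.....F
....FT
...FTT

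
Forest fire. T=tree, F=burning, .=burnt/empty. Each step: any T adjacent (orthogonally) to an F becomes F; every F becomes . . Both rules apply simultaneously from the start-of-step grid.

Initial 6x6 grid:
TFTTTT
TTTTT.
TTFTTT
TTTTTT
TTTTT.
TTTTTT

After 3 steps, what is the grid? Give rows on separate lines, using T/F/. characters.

Step 1: 7 trees catch fire, 2 burn out
  F.FTTT
  TFFTT.
  TF.FTT
  TTFTTT
  TTTTT.
  TTTTTT
Step 2: 8 trees catch fire, 7 burn out
  ...FTT
  F..FT.
  F...FT
  TF.FTT
  TTFTT.
  TTTTTT
Step 3: 8 trees catch fire, 8 burn out
  ....FT
  ....F.
  .....F
  F...FT
  TF.FT.
  TTFTTT

....FT
....F.
.....F
F...FT
TF.FT.
TTFTTT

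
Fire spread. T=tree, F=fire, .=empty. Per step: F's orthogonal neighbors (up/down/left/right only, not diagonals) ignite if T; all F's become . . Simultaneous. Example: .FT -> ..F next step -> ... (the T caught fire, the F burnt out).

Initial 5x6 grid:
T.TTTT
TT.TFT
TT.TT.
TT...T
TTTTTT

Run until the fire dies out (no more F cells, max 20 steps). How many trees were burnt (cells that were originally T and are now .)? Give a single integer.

Step 1: +4 fires, +1 burnt (F count now 4)
Step 2: +3 fires, +4 burnt (F count now 3)
Step 3: +1 fires, +3 burnt (F count now 1)
Step 4: +0 fires, +1 burnt (F count now 0)
Fire out after step 4
Initially T: 22, now '.': 16
Total burnt (originally-T cells now '.'): 8

Answer: 8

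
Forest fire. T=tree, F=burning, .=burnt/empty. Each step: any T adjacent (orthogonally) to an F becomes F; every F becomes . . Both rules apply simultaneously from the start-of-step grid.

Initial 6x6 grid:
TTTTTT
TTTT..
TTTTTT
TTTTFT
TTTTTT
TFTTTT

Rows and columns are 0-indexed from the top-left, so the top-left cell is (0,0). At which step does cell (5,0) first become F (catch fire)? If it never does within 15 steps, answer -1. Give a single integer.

Step 1: cell (5,0)='F' (+7 fires, +2 burnt)
  -> target ignites at step 1
Step 2: cell (5,0)='.' (+10 fires, +7 burnt)
Step 3: cell (5,0)='.' (+5 fires, +10 burnt)
Step 4: cell (5,0)='.' (+4 fires, +5 burnt)
Step 5: cell (5,0)='.' (+4 fires, +4 burnt)
Step 6: cell (5,0)='.' (+2 fires, +4 burnt)
Step 7: cell (5,0)='.' (+0 fires, +2 burnt)
  fire out at step 7

1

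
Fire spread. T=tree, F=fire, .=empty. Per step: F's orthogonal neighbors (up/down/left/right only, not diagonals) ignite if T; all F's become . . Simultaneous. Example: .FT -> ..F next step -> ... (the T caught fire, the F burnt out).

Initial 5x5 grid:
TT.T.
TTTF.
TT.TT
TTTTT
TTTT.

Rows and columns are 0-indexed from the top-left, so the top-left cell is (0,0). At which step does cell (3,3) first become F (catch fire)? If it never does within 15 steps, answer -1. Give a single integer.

Step 1: cell (3,3)='T' (+3 fires, +1 burnt)
Step 2: cell (3,3)='F' (+3 fires, +3 burnt)
  -> target ignites at step 2
Step 3: cell (3,3)='.' (+6 fires, +3 burnt)
Step 4: cell (3,3)='.' (+4 fires, +6 burnt)
Step 5: cell (3,3)='.' (+2 fires, +4 burnt)
Step 6: cell (3,3)='.' (+1 fires, +2 burnt)
Step 7: cell (3,3)='.' (+0 fires, +1 burnt)
  fire out at step 7

2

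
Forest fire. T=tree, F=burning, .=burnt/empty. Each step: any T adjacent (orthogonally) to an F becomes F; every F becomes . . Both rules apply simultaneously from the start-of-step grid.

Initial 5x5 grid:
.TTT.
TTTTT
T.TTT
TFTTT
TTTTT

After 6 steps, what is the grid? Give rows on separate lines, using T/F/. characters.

Step 1: 3 trees catch fire, 1 burn out
  .TTT.
  TTTTT
  T.TTT
  F.FTT
  TFTTT
Step 2: 5 trees catch fire, 3 burn out
  .TTT.
  TTTTT
  F.FTT
  ...FT
  F.FTT
Step 3: 5 trees catch fire, 5 burn out
  .TTT.
  FTFTT
  ...FT
  ....F
  ...FT
Step 4: 5 trees catch fire, 5 burn out
  .TFT.
  .F.FT
  ....F
  .....
  ....F
Step 5: 3 trees catch fire, 5 burn out
  .F.F.
  ....F
  .....
  .....
  .....
Step 6: 0 trees catch fire, 3 burn out
  .....
  .....
  .....
  .....
  .....

.....
.....
.....
.....
.....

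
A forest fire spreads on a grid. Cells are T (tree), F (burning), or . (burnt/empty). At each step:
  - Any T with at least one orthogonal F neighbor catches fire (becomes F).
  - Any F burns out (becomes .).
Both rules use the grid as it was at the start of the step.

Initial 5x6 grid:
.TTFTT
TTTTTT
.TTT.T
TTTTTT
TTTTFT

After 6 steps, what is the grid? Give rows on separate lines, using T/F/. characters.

Step 1: 6 trees catch fire, 2 burn out
  .TF.FT
  TTTFTT
  .TTT.T
  TTTTFT
  TTTF.F
Step 2: 8 trees catch fire, 6 burn out
  .F...F
  TTF.FT
  .TTF.T
  TTTF.F
  TTF...
Step 3: 6 trees catch fire, 8 burn out
  ......
  TF...F
  .TF..F
  TTF...
  TF....
Step 4: 4 trees catch fire, 6 burn out
  ......
  F.....
  .F....
  TF....
  F.....
Step 5: 1 trees catch fire, 4 burn out
  ......
  ......
  ......
  F.....
  ......
Step 6: 0 trees catch fire, 1 burn out
  ......
  ......
  ......
  ......
  ......

......
......
......
......
......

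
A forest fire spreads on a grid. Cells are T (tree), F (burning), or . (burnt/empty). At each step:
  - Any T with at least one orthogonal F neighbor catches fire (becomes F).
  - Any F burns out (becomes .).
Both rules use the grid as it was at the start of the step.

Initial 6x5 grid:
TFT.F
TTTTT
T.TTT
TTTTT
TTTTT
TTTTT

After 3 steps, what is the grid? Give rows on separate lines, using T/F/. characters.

Step 1: 4 trees catch fire, 2 burn out
  F.F..
  TFTTF
  T.TTT
  TTTTT
  TTTTT
  TTTTT
Step 2: 4 trees catch fire, 4 burn out
  .....
  F.FF.
  T.TTF
  TTTTT
  TTTTT
  TTTTT
Step 3: 4 trees catch fire, 4 burn out
  .....
  .....
  F.FF.
  TTTTF
  TTTTT
  TTTTT

.....
.....
F.FF.
TTTTF
TTTTT
TTTTT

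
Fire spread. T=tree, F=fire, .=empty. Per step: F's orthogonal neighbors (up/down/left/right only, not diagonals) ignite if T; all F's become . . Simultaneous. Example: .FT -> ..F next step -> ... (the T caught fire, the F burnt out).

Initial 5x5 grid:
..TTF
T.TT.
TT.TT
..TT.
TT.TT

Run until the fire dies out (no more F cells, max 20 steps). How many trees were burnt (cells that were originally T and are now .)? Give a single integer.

Answer: 10

Derivation:
Step 1: +1 fires, +1 burnt (F count now 1)
Step 2: +2 fires, +1 burnt (F count now 2)
Step 3: +2 fires, +2 burnt (F count now 2)
Step 4: +2 fires, +2 burnt (F count now 2)
Step 5: +2 fires, +2 burnt (F count now 2)
Step 6: +1 fires, +2 burnt (F count now 1)
Step 7: +0 fires, +1 burnt (F count now 0)
Fire out after step 7
Initially T: 15, now '.': 20
Total burnt (originally-T cells now '.'): 10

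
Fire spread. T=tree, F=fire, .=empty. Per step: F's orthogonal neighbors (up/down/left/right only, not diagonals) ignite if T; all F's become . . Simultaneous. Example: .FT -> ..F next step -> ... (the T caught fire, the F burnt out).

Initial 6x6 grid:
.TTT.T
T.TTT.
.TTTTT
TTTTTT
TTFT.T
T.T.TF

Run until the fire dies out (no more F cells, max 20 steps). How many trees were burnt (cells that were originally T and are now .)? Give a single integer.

Step 1: +6 fires, +2 burnt (F count now 6)
Step 2: +5 fires, +6 burnt (F count now 5)
Step 3: +7 fires, +5 burnt (F count now 7)
Step 4: +3 fires, +7 burnt (F count now 3)
Step 5: +3 fires, +3 burnt (F count now 3)
Step 6: +0 fires, +3 burnt (F count now 0)
Fire out after step 6
Initially T: 26, now '.': 34
Total burnt (originally-T cells now '.'): 24

Answer: 24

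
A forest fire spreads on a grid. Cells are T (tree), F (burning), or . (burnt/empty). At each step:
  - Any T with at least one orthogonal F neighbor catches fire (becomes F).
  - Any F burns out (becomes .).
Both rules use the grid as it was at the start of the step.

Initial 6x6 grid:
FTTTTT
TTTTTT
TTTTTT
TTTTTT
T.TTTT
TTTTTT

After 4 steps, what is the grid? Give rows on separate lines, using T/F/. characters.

Step 1: 2 trees catch fire, 1 burn out
  .FTTTT
  FTTTTT
  TTTTTT
  TTTTTT
  T.TTTT
  TTTTTT
Step 2: 3 trees catch fire, 2 burn out
  ..FTTT
  .FTTTT
  FTTTTT
  TTTTTT
  T.TTTT
  TTTTTT
Step 3: 4 trees catch fire, 3 burn out
  ...FTT
  ..FTTT
  .FTTTT
  FTTTTT
  T.TTTT
  TTTTTT
Step 4: 5 trees catch fire, 4 burn out
  ....FT
  ...FTT
  ..FTTT
  .FTTTT
  F.TTTT
  TTTTTT

....FT
...FTT
..FTTT
.FTTTT
F.TTTT
TTTTTT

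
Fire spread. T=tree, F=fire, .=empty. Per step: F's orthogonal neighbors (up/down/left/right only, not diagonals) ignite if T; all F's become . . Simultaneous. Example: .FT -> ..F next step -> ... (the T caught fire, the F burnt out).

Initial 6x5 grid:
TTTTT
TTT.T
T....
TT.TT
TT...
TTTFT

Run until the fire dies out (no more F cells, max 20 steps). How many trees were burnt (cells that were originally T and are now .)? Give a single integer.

Step 1: +2 fires, +1 burnt (F count now 2)
Step 2: +1 fires, +2 burnt (F count now 1)
Step 3: +2 fires, +1 burnt (F count now 2)
Step 4: +2 fires, +2 burnt (F count now 2)
Step 5: +1 fires, +2 burnt (F count now 1)
Step 6: +1 fires, +1 burnt (F count now 1)
Step 7: +1 fires, +1 burnt (F count now 1)
Step 8: +2 fires, +1 burnt (F count now 2)
Step 9: +2 fires, +2 burnt (F count now 2)
Step 10: +1 fires, +2 burnt (F count now 1)
Step 11: +1 fires, +1 burnt (F count now 1)
Step 12: +1 fires, +1 burnt (F count now 1)
Step 13: +1 fires, +1 burnt (F count now 1)
Step 14: +0 fires, +1 burnt (F count now 0)
Fire out after step 14
Initially T: 20, now '.': 28
Total burnt (originally-T cells now '.'): 18

Answer: 18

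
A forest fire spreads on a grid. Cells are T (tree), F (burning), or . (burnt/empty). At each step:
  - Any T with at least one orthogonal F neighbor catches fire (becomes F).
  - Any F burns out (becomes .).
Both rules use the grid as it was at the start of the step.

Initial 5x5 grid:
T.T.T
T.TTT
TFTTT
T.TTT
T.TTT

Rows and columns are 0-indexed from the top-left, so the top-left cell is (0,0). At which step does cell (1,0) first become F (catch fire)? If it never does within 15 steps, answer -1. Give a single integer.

Step 1: cell (1,0)='T' (+2 fires, +1 burnt)
Step 2: cell (1,0)='F' (+5 fires, +2 burnt)
  -> target ignites at step 2
Step 3: cell (1,0)='.' (+7 fires, +5 burnt)
Step 4: cell (1,0)='.' (+3 fires, +7 burnt)
Step 5: cell (1,0)='.' (+2 fires, +3 burnt)
Step 6: cell (1,0)='.' (+0 fires, +2 burnt)
  fire out at step 6

2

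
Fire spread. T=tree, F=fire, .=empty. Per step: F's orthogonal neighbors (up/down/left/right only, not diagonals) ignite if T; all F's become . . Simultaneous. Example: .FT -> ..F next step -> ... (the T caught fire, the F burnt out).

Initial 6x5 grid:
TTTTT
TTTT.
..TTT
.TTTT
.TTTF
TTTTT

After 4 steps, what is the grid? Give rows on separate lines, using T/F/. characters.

Step 1: 3 trees catch fire, 1 burn out
  TTTTT
  TTTT.
  ..TTT
  .TTTF
  .TTF.
  TTTTF
Step 2: 4 trees catch fire, 3 burn out
  TTTTT
  TTTT.
  ..TTF
  .TTF.
  .TF..
  TTTF.
Step 3: 4 trees catch fire, 4 burn out
  TTTTT
  TTTT.
  ..TF.
  .TF..
  .F...
  TTF..
Step 4: 4 trees catch fire, 4 burn out
  TTTTT
  TTTF.
  ..F..
  .F...
  .....
  TF...

TTTTT
TTTF.
..F..
.F...
.....
TF...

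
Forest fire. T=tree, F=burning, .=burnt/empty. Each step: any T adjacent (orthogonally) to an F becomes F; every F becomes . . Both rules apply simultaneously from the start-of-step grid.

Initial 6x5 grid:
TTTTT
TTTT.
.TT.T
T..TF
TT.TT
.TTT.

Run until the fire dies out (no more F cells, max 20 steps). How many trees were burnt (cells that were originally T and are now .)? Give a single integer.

Step 1: +3 fires, +1 burnt (F count now 3)
Step 2: +1 fires, +3 burnt (F count now 1)
Step 3: +1 fires, +1 burnt (F count now 1)
Step 4: +1 fires, +1 burnt (F count now 1)
Step 5: +1 fires, +1 burnt (F count now 1)
Step 6: +1 fires, +1 burnt (F count now 1)
Step 7: +1 fires, +1 burnt (F count now 1)
Step 8: +1 fires, +1 burnt (F count now 1)
Step 9: +0 fires, +1 burnt (F count now 0)
Fire out after step 9
Initially T: 21, now '.': 19
Total burnt (originally-T cells now '.'): 10

Answer: 10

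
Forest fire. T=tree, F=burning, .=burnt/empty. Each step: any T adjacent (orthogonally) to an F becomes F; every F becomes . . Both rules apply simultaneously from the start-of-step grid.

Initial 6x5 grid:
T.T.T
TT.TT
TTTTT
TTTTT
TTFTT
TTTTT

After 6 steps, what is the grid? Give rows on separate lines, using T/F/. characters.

Step 1: 4 trees catch fire, 1 burn out
  T.T.T
  TT.TT
  TTTTT
  TTFTT
  TF.FT
  TTFTT
Step 2: 7 trees catch fire, 4 burn out
  T.T.T
  TT.TT
  TTFTT
  TF.FT
  F...F
  TF.FT
Step 3: 6 trees catch fire, 7 burn out
  T.T.T
  TT.TT
  TF.FT
  F...F
  .....
  F...F
Step 4: 4 trees catch fire, 6 burn out
  T.T.T
  TF.FT
  F...F
  .....
  .....
  .....
Step 5: 2 trees catch fire, 4 burn out
  T.T.T
  F...F
  .....
  .....
  .....
  .....
Step 6: 2 trees catch fire, 2 burn out
  F.T.F
  .....
  .....
  .....
  .....
  .....

F.T.F
.....
.....
.....
.....
.....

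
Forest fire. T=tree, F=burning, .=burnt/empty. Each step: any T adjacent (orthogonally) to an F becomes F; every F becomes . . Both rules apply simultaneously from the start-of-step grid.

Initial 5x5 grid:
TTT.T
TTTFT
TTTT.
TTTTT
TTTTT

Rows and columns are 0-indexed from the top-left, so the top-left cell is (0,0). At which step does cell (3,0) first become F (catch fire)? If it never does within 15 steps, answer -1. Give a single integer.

Step 1: cell (3,0)='T' (+3 fires, +1 burnt)
Step 2: cell (3,0)='T' (+5 fires, +3 burnt)
Step 3: cell (3,0)='T' (+6 fires, +5 burnt)
Step 4: cell (3,0)='T' (+5 fires, +6 burnt)
Step 5: cell (3,0)='F' (+2 fires, +5 burnt)
  -> target ignites at step 5
Step 6: cell (3,0)='.' (+1 fires, +2 burnt)
Step 7: cell (3,0)='.' (+0 fires, +1 burnt)
  fire out at step 7

5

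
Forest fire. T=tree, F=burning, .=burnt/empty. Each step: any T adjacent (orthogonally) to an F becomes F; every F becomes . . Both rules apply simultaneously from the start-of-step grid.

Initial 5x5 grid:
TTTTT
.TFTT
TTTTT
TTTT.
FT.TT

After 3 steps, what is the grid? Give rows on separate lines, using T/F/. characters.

Step 1: 6 trees catch fire, 2 burn out
  TTFTT
  .F.FT
  TTFTT
  FTTT.
  .F.TT
Step 2: 8 trees catch fire, 6 burn out
  TF.FT
  ....F
  FF.FT
  .FFT.
  ...TT
Step 3: 4 trees catch fire, 8 burn out
  F...F
  .....
  ....F
  ...F.
  ...TT

F...F
.....
....F
...F.
...TT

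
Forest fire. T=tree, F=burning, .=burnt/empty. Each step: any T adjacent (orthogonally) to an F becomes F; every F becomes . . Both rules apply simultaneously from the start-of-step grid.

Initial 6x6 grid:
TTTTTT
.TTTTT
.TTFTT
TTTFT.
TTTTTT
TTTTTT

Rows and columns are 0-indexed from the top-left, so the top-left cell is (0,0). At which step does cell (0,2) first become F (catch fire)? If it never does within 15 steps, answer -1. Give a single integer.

Step 1: cell (0,2)='T' (+6 fires, +2 burnt)
Step 2: cell (0,2)='T' (+9 fires, +6 burnt)
Step 3: cell (0,2)='F' (+9 fires, +9 burnt)
  -> target ignites at step 3
Step 4: cell (0,2)='.' (+5 fires, +9 burnt)
Step 5: cell (0,2)='.' (+2 fires, +5 burnt)
Step 6: cell (0,2)='.' (+0 fires, +2 burnt)
  fire out at step 6

3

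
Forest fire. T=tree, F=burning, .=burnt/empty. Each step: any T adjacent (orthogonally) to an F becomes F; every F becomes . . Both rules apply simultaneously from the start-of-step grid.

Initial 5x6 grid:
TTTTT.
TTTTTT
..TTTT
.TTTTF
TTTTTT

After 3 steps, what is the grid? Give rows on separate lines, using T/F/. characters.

Step 1: 3 trees catch fire, 1 burn out
  TTTTT.
  TTTTTT
  ..TTTF
  .TTTF.
  TTTTTF
Step 2: 4 trees catch fire, 3 burn out
  TTTTT.
  TTTTTF
  ..TTF.
  .TTF..
  TTTTF.
Step 3: 4 trees catch fire, 4 burn out
  TTTTT.
  TTTTF.
  ..TF..
  .TF...
  TTTF..

TTTTT.
TTTTF.
..TF..
.TF...
TTTF..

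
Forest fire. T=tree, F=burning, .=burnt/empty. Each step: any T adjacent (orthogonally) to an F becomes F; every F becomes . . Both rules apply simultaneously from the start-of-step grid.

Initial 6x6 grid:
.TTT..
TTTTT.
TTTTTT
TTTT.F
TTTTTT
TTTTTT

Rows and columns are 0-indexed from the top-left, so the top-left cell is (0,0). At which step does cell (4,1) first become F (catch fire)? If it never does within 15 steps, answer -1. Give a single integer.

Step 1: cell (4,1)='T' (+2 fires, +1 burnt)
Step 2: cell (4,1)='T' (+3 fires, +2 burnt)
Step 3: cell (4,1)='T' (+4 fires, +3 burnt)
Step 4: cell (4,1)='T' (+5 fires, +4 burnt)
Step 5: cell (4,1)='F' (+6 fires, +5 burnt)
  -> target ignites at step 5
Step 6: cell (4,1)='.' (+6 fires, +6 burnt)
Step 7: cell (4,1)='.' (+4 fires, +6 burnt)
Step 8: cell (4,1)='.' (+0 fires, +4 burnt)
  fire out at step 8

5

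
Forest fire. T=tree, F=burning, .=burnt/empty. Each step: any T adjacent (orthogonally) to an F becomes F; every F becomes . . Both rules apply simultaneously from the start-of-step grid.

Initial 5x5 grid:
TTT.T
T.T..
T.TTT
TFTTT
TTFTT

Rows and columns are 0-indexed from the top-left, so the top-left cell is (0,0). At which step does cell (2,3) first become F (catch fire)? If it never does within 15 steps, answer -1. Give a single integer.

Step 1: cell (2,3)='T' (+4 fires, +2 burnt)
Step 2: cell (2,3)='T' (+5 fires, +4 burnt)
Step 3: cell (2,3)='F' (+4 fires, +5 burnt)
  -> target ignites at step 3
Step 4: cell (2,3)='.' (+3 fires, +4 burnt)
Step 5: cell (2,3)='.' (+1 fires, +3 burnt)
Step 6: cell (2,3)='.' (+0 fires, +1 burnt)
  fire out at step 6

3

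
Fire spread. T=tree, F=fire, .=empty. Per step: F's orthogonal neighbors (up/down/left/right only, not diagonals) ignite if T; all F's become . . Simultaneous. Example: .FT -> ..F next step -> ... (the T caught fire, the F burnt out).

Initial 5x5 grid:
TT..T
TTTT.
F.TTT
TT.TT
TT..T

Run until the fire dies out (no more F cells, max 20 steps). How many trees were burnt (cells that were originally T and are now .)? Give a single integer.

Step 1: +2 fires, +1 burnt (F count now 2)
Step 2: +4 fires, +2 burnt (F count now 4)
Step 3: +3 fires, +4 burnt (F count now 3)
Step 4: +2 fires, +3 burnt (F count now 2)
Step 5: +1 fires, +2 burnt (F count now 1)
Step 6: +2 fires, +1 burnt (F count now 2)
Step 7: +1 fires, +2 burnt (F count now 1)
Step 8: +1 fires, +1 burnt (F count now 1)
Step 9: +0 fires, +1 burnt (F count now 0)
Fire out after step 9
Initially T: 17, now '.': 24
Total burnt (originally-T cells now '.'): 16

Answer: 16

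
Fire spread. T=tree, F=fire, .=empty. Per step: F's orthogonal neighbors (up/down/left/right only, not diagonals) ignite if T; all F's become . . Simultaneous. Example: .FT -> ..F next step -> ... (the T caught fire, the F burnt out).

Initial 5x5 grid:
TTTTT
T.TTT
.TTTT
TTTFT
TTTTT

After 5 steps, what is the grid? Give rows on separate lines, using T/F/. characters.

Step 1: 4 trees catch fire, 1 burn out
  TTTTT
  T.TTT
  .TTFT
  TTF.F
  TTTFT
Step 2: 6 trees catch fire, 4 burn out
  TTTTT
  T.TFT
  .TF.F
  TF...
  TTF.F
Step 3: 6 trees catch fire, 6 burn out
  TTTFT
  T.F.F
  .F...
  F....
  TF...
Step 4: 3 trees catch fire, 6 burn out
  TTF.F
  T....
  .....
  .....
  F....
Step 5: 1 trees catch fire, 3 burn out
  TF...
  T....
  .....
  .....
  .....

TF...
T....
.....
.....
.....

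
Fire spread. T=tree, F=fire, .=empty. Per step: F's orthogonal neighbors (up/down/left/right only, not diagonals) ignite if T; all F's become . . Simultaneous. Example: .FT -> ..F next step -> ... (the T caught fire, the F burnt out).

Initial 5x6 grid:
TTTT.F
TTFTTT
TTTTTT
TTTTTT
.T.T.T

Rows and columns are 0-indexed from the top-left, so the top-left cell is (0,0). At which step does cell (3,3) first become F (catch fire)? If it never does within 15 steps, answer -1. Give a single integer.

Step 1: cell (3,3)='T' (+5 fires, +2 burnt)
Step 2: cell (3,3)='T' (+8 fires, +5 burnt)
Step 3: cell (3,3)='F' (+6 fires, +8 burnt)
  -> target ignites at step 3
Step 4: cell (3,3)='.' (+5 fires, +6 burnt)
Step 5: cell (3,3)='.' (+0 fires, +5 burnt)
  fire out at step 5

3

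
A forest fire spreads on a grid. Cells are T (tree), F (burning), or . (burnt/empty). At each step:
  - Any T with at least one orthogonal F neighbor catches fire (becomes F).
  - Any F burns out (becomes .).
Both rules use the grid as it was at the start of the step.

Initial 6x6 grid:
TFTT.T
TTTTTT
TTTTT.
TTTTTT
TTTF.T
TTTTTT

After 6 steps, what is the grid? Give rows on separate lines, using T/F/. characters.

Step 1: 6 trees catch fire, 2 burn out
  F.FT.T
  TFTTTT
  TTTTT.
  TTTFTT
  TTF..T
  TTTFTT
Step 2: 10 trees catch fire, 6 burn out
  ...F.T
  F.FTTT
  TFTFT.
  TTF.FT
  TF...T
  TTF.FT
Step 3: 9 trees catch fire, 10 burn out
  .....T
  ...FTT
  F.F.F.
  TF...F
  F....T
  TF...F
Step 4: 4 trees catch fire, 9 burn out
  .....T
  ....FT
  ......
  F.....
  .....F
  F.....
Step 5: 1 trees catch fire, 4 burn out
  .....T
  .....F
  ......
  ......
  ......
  ......
Step 6: 1 trees catch fire, 1 burn out
  .....F
  ......
  ......
  ......
  ......
  ......

.....F
......
......
......
......
......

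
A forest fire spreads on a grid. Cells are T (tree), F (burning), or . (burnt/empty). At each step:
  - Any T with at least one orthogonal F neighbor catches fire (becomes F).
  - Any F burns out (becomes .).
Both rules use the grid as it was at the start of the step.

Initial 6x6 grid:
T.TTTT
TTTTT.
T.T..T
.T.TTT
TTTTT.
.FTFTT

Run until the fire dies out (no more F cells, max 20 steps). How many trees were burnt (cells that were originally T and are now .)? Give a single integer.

Step 1: +4 fires, +2 burnt (F count now 4)
Step 2: +6 fires, +4 burnt (F count now 6)
Step 3: +1 fires, +6 burnt (F count now 1)
Step 4: +1 fires, +1 burnt (F count now 1)
Step 5: +1 fires, +1 burnt (F count now 1)
Step 6: +0 fires, +1 burnt (F count now 0)
Fire out after step 6
Initially T: 25, now '.': 24
Total burnt (originally-T cells now '.'): 13

Answer: 13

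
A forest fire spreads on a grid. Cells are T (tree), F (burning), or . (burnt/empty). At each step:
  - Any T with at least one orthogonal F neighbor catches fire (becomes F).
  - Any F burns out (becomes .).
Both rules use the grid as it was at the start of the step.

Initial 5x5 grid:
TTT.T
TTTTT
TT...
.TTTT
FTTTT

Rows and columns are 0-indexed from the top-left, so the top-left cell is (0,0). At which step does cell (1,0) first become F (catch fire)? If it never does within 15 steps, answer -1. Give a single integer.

Step 1: cell (1,0)='T' (+1 fires, +1 burnt)
Step 2: cell (1,0)='T' (+2 fires, +1 burnt)
Step 3: cell (1,0)='T' (+3 fires, +2 burnt)
Step 4: cell (1,0)='T' (+4 fires, +3 burnt)
Step 5: cell (1,0)='F' (+4 fires, +4 burnt)
  -> target ignites at step 5
Step 6: cell (1,0)='.' (+3 fires, +4 burnt)
Step 7: cell (1,0)='.' (+1 fires, +3 burnt)
Step 8: cell (1,0)='.' (+1 fires, +1 burnt)
Step 9: cell (1,0)='.' (+0 fires, +1 burnt)
  fire out at step 9

5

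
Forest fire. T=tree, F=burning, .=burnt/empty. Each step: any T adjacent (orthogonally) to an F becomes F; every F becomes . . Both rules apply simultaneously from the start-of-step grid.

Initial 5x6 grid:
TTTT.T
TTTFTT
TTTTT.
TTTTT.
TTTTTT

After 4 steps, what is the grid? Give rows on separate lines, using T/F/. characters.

Step 1: 4 trees catch fire, 1 burn out
  TTTF.T
  TTF.FT
  TTTFT.
  TTTTT.
  TTTTTT
Step 2: 6 trees catch fire, 4 burn out
  TTF..T
  TF...F
  TTF.F.
  TTTFT.
  TTTTTT
Step 3: 7 trees catch fire, 6 burn out
  TF...F
  F.....
  TF....
  TTF.F.
  TTTFTT
Step 4: 5 trees catch fire, 7 burn out
  F.....
  ......
  F.....
  TF....
  TTF.FT

F.....
......
F.....
TF....
TTF.FT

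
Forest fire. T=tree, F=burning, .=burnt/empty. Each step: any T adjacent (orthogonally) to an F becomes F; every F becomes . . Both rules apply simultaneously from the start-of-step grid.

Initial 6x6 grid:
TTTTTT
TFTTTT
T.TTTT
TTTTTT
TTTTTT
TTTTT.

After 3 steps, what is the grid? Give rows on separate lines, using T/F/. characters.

Step 1: 3 trees catch fire, 1 burn out
  TFTTTT
  F.FTTT
  T.TTTT
  TTTTTT
  TTTTTT
  TTTTT.
Step 2: 5 trees catch fire, 3 burn out
  F.FTTT
  ...FTT
  F.FTTT
  TTTTTT
  TTTTTT
  TTTTT.
Step 3: 5 trees catch fire, 5 burn out
  ...FTT
  ....FT
  ...FTT
  FTFTTT
  TTTTTT
  TTTTT.

...FTT
....FT
...FTT
FTFTTT
TTTTTT
TTTTT.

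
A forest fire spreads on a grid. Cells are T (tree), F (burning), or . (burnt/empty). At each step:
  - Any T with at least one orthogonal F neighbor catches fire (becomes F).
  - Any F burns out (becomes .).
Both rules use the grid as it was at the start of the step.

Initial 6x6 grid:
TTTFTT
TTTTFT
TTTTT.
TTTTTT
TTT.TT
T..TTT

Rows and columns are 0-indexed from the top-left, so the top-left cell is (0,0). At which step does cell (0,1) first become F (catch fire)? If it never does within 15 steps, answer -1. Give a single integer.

Step 1: cell (0,1)='T' (+5 fires, +2 burnt)
Step 2: cell (0,1)='F' (+5 fires, +5 burnt)
  -> target ignites at step 2
Step 3: cell (0,1)='.' (+6 fires, +5 burnt)
Step 4: cell (0,1)='.' (+5 fires, +6 burnt)
Step 5: cell (0,1)='.' (+5 fires, +5 burnt)
Step 6: cell (0,1)='.' (+2 fires, +5 burnt)
Step 7: cell (0,1)='.' (+1 fires, +2 burnt)
Step 8: cell (0,1)='.' (+1 fires, +1 burnt)
Step 9: cell (0,1)='.' (+0 fires, +1 burnt)
  fire out at step 9

2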